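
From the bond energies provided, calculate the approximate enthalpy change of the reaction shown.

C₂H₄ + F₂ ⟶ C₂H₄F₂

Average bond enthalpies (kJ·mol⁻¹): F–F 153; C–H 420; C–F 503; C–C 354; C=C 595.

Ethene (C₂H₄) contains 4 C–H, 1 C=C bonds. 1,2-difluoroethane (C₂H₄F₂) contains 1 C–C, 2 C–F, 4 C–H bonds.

ΔH ≈ −612 kJ

Bonds broken (reactants):
  C–H: 4 × 420 = 1680
  C=C: 1 × 595 = 595
  F–F: 1 × 153 = 153
  Σ(broken) = 2428 kJ
Bonds formed (products):
  C–C: 1 × 354 = 354
  C–F: 2 × 503 = 1006
  C–H: 4 × 420 = 1680
  Σ(formed) = 3040 kJ
ΔH = Σ(broken) − Σ(formed) = 2428 − 3040 = −612 kJ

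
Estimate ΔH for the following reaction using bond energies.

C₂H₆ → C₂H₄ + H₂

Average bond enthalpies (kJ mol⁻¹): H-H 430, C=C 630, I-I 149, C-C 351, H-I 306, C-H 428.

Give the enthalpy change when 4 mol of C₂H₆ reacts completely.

Bonds broken (reactants):
  C-C: 1 × 351 = 351
  C-H: 6 × 428 = 2568
  Σ(broken) = 2919 kJ
Bonds formed (products):
  C-H: 4 × 428 = 1712
  C=C: 1 × 630 = 630
  H-H: 1 × 430 = 430
  Σ(formed) = 2772 kJ
ΔH = Σ(broken) − Σ(formed) = 2919 − 2772 = +147 kJ
For 4× the reaction as written: 4 × (+147) = +588 kJ

ΔH = +588 kJ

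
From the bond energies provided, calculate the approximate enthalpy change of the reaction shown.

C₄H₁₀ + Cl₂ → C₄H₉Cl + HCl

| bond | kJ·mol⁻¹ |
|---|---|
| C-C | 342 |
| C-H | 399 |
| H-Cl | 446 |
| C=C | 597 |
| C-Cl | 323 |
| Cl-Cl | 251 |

Bonds broken (reactants):
  C-C: 3 × 342 = 1026
  C-H: 10 × 399 = 3990
  Cl-Cl: 1 × 251 = 251
  Σ(broken) = 5267 kJ
Bonds formed (products):
  C-C: 3 × 342 = 1026
  C-Cl: 1 × 323 = 323
  C-H: 9 × 399 = 3591
  H-Cl: 1 × 446 = 446
  Σ(formed) = 5386 kJ
ΔH = Σ(broken) − Σ(formed) = 5267 − 5386 = −119 kJ

ΔH ≈ −119 kJ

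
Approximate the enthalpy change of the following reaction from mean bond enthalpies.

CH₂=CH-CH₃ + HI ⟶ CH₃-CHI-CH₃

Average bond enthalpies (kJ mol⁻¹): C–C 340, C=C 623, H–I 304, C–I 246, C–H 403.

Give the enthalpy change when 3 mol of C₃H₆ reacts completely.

Bonds broken (reactants):
  C–C: 1 × 340 = 340
  C–H: 6 × 403 = 2418
  C=C: 1 × 623 = 623
  H–I: 1 × 304 = 304
  Σ(broken) = 3685 kJ
Bonds formed (products):
  C–C: 2 × 340 = 680
  C–H: 7 × 403 = 2821
  C–I: 1 × 246 = 246
  Σ(formed) = 3747 kJ
ΔH = Σ(broken) − Σ(formed) = 3685 − 3747 = −62 kJ
For 3× the reaction as written: 3 × (−62) = −186 kJ

ΔH = −186 kJ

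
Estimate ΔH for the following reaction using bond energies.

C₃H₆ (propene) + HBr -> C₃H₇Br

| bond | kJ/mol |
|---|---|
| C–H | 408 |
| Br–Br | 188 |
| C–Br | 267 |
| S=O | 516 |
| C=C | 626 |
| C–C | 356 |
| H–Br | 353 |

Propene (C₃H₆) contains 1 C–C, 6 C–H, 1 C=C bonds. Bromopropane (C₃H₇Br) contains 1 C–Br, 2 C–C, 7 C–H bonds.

ΔH ≈ −52 kJ

Bonds broken (reactants):
  C–C: 1 × 356 = 356
  C–H: 6 × 408 = 2448
  C=C: 1 × 626 = 626
  H–Br: 1 × 353 = 353
  Σ(broken) = 3783 kJ
Bonds formed (products):
  C–Br: 1 × 267 = 267
  C–C: 2 × 356 = 712
  C–H: 7 × 408 = 2856
  Σ(formed) = 3835 kJ
ΔH = Σ(broken) − Σ(formed) = 3783 − 3835 = −52 kJ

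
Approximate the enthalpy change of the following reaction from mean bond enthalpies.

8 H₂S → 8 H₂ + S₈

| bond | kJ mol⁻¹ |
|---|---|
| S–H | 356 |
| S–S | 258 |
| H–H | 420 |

ΔH ≈ +272 kJ

Bonds broken (reactants):
  S–H: 16 × 356 = 5696
  Σ(broken) = 5696 kJ
Bonds formed (products):
  H–H: 8 × 420 = 3360
  S–S: 8 × 258 = 2064
  Σ(formed) = 5424 kJ
ΔH = Σ(broken) − Σ(formed) = 5696 − 5424 = +272 kJ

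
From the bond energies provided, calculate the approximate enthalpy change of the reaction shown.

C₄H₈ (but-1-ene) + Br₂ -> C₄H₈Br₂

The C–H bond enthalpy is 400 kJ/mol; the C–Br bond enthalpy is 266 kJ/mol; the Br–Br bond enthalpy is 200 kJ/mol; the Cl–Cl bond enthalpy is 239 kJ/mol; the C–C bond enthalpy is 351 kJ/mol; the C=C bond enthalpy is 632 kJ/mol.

Bonds broken (reactants):
  Br–Br: 1 × 200 = 200
  C–C: 2 × 351 = 702
  C–H: 8 × 400 = 3200
  C=C: 1 × 632 = 632
  Σ(broken) = 4734 kJ
Bonds formed (products):
  C–Br: 2 × 266 = 532
  C–C: 3 × 351 = 1053
  C–H: 8 × 400 = 3200
  Σ(formed) = 4785 kJ
ΔH = Σ(broken) − Σ(formed) = 4734 − 4785 = −51 kJ

ΔH ≈ −51 kJ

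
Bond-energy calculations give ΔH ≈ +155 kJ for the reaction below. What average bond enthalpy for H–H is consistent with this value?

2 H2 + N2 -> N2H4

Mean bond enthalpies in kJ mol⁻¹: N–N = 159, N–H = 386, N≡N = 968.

Let D be the H–H bond energy.
Σ(broken) = 2×D + 1×968 = 968 + 2D
Σ(formed) = 4×386 + 1×159 = 1703
ΔH = Σ(broken) − Σ(formed) = (968 + 2D) − (1703) = −735 + 2D
Setting this equal to +155 kJ gives 2D = 890, so D = 445 kJ/mol.

D(H–H) ≈ 445 kJ/mol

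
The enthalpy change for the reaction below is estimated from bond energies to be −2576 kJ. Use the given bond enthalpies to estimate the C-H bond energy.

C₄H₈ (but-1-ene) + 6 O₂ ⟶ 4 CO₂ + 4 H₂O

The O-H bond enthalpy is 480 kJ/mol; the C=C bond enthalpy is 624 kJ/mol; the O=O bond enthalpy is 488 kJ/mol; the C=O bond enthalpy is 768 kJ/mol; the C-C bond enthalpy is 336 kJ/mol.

D(C-H) ≈ 398 kJ/mol

Let D be the C-H bond energy.
Σ(broken) = 2×336 + 8×D + 1×624 + 6×488 = 4224 + 8D
Σ(formed) = 8×768 + 8×480 = 9984
ΔH = Σ(broken) − Σ(formed) = (4224 + 8D) − (9984) = −5760 + 8D
Setting this equal to −2576 kJ gives 8D = 3184, so D = 398 kJ/mol.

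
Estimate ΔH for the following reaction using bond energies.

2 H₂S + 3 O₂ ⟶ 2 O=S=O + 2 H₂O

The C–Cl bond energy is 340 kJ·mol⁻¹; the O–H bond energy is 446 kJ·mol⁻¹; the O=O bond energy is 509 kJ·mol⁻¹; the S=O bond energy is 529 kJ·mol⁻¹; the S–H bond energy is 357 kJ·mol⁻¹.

Bonds broken (reactants):
  O=O: 3 × 509 = 1527
  S–H: 4 × 357 = 1428
  Σ(broken) = 2955 kJ
Bonds formed (products):
  O–H: 4 × 446 = 1784
  S=O: 4 × 529 = 2116
  Σ(formed) = 3900 kJ
ΔH = Σ(broken) − Σ(formed) = 2955 − 3900 = −945 kJ

ΔH ≈ −945 kJ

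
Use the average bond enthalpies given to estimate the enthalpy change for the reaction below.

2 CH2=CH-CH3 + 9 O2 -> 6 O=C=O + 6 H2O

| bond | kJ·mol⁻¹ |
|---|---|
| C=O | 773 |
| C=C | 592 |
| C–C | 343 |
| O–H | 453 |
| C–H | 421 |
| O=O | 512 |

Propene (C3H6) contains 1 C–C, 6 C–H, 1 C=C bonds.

ΔH ≈ −3182 kJ

Bonds broken (reactants):
  C–C: 2 × 343 = 686
  C–H: 12 × 421 = 5052
  C=C: 2 × 592 = 1184
  O=O: 9 × 512 = 4608
  Σ(broken) = 11530 kJ
Bonds formed (products):
  C=O: 12 × 773 = 9276
  O–H: 12 × 453 = 5436
  Σ(formed) = 14712 kJ
ΔH = Σ(broken) − Σ(formed) = 11530 − 14712 = −3182 kJ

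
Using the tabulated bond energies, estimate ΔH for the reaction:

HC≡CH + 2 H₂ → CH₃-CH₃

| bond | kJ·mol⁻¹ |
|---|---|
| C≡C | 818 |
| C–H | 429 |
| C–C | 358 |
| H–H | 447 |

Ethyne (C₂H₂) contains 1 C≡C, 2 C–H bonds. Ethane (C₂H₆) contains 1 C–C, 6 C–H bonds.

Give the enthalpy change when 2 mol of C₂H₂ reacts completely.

ΔH = −724 kJ

Bonds broken (reactants):
  C≡C: 1 × 818 = 818
  C–H: 2 × 429 = 858
  H–H: 2 × 447 = 894
  Σ(broken) = 2570 kJ
Bonds formed (products):
  C–C: 1 × 358 = 358
  C–H: 6 × 429 = 2574
  Σ(formed) = 2932 kJ
ΔH = Σ(broken) − Σ(formed) = 2570 − 2932 = −362 kJ
For 2× the reaction as written: 2 × (−362) = −724 kJ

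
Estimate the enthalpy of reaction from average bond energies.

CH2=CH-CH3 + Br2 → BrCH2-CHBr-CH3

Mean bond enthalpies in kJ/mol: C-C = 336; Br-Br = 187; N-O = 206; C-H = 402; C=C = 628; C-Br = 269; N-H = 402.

ΔH ≈ −59 kJ

Bonds broken (reactants):
  Br-Br: 1 × 187 = 187
  C-C: 1 × 336 = 336
  C-H: 6 × 402 = 2412
  C=C: 1 × 628 = 628
  Σ(broken) = 3563 kJ
Bonds formed (products):
  C-Br: 2 × 269 = 538
  C-C: 2 × 336 = 672
  C-H: 6 × 402 = 2412
  Σ(formed) = 3622 kJ
ΔH = Σ(broken) − Σ(formed) = 3563 − 3622 = −59 kJ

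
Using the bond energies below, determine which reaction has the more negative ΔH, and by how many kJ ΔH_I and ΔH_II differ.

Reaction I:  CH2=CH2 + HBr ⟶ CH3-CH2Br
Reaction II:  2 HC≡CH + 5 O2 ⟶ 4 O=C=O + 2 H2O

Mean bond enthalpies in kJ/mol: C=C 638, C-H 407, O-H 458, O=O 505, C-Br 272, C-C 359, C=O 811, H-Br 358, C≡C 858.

Reaction II, by 2409 kJ

Reaction I:
  Bonds broken (reactants):
    C-H: 4 × 407 = 1628
    C=C: 1 × 638 = 638
    H-Br: 1 × 358 = 358
    Σ(broken) = 2624 kJ
  Bonds formed (products):
    C-Br: 1 × 272 = 272
    C-C: 1 × 359 = 359
    C-H: 5 × 407 = 2035
    Σ(formed) = 2666 kJ
  ΔH_I = 2624 − 2666 = −42 kJ
Reaction II:
  Bonds broken (reactants):
    C≡C: 2 × 858 = 1716
    C-H: 4 × 407 = 1628
    O=O: 5 × 505 = 2525
    Σ(broken) = 5869 kJ
  Bonds formed (products):
    C=O: 8 × 811 = 6488
    O-H: 4 × 458 = 1832
    Σ(formed) = 8320 kJ
  ΔH_II = 5869 − 8320 = −2451 kJ
ΔH_I − ΔH_II = +2409 kJ, so reaction II has the more negative ΔH; |ΔH_I − ΔH_II| = 2409 kJ.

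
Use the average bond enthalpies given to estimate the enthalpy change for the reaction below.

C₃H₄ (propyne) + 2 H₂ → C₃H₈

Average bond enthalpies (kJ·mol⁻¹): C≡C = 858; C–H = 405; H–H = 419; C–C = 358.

ΔH ≈ −282 kJ

Bonds broken (reactants):
  C≡C: 1 × 858 = 858
  C–C: 1 × 358 = 358
  C–H: 4 × 405 = 1620
  H–H: 2 × 419 = 838
  Σ(broken) = 3674 kJ
Bonds formed (products):
  C–C: 2 × 358 = 716
  C–H: 8 × 405 = 3240
  Σ(formed) = 3956 kJ
ΔH = Σ(broken) − Σ(formed) = 3674 − 3956 = −282 kJ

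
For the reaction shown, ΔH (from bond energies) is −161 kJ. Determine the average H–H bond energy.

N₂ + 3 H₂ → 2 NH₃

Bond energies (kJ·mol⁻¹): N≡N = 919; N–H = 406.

D(H–H) ≈ 452 kJ/mol

Let D be the H–H bond energy.
Σ(broken) = 3×D + 1×919 = 919 + 3D
Σ(formed) = 6×406 = 2436
ΔH = Σ(broken) − Σ(formed) = (919 + 3D) − (2436) = −1517 + 3D
Setting this equal to −161 kJ gives 3D = 1356, so D = 452 kJ/mol.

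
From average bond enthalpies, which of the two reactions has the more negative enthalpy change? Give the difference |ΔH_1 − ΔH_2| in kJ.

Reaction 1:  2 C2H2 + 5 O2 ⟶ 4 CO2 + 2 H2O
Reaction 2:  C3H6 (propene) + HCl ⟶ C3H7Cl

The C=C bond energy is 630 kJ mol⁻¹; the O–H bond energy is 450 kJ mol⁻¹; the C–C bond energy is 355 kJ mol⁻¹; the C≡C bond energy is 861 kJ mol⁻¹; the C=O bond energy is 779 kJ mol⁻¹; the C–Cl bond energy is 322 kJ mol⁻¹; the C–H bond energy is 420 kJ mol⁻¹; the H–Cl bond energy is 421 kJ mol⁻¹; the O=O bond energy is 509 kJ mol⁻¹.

Reaction 1, by 2039 kJ

Reaction 1:
  Bonds broken (reactants):
    C≡C: 2 × 861 = 1722
    C–H: 4 × 420 = 1680
    O=O: 5 × 509 = 2545
    Σ(broken) = 5947 kJ
  Bonds formed (products):
    C=O: 8 × 779 = 6232
    O–H: 4 × 450 = 1800
    Σ(formed) = 8032 kJ
  ΔH_1 = 5947 − 8032 = −2085 kJ
Reaction 2:
  Bonds broken (reactants):
    C–C: 1 × 355 = 355
    C–H: 6 × 420 = 2520
    C=C: 1 × 630 = 630
    H–Cl: 1 × 421 = 421
    Σ(broken) = 3926 kJ
  Bonds formed (products):
    C–C: 2 × 355 = 710
    C–Cl: 1 × 322 = 322
    C–H: 7 × 420 = 2940
    Σ(formed) = 3972 kJ
  ΔH_2 = 3926 − 3972 = −46 kJ
ΔH_1 − ΔH_2 = −2039 kJ, so reaction 1 has the more negative ΔH; |ΔH_1 − ΔH_2| = 2039 kJ.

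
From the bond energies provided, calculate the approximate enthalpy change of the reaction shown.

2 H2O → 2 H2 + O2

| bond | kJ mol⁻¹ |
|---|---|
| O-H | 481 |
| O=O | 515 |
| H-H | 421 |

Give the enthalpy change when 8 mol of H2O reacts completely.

Bonds broken (reactants):
  O-H: 4 × 481 = 1924
  Σ(broken) = 1924 kJ
Bonds formed (products):
  H-H: 2 × 421 = 842
  O=O: 1 × 515 = 515
  Σ(formed) = 1357 kJ
ΔH = Σ(broken) − Σ(formed) = 1924 − 1357 = +567 kJ
For 4× the reaction as written: 4 × (+567) = +2268 kJ

ΔH = +2268 kJ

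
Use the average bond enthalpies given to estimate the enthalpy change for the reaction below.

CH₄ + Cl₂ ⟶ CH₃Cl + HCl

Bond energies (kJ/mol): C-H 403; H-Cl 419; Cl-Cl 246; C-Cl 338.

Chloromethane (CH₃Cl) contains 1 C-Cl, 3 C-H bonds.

Bonds broken (reactants):
  C-H: 4 × 403 = 1612
  Cl-Cl: 1 × 246 = 246
  Σ(broken) = 1858 kJ
Bonds formed (products):
  C-Cl: 1 × 338 = 338
  C-H: 3 × 403 = 1209
  H-Cl: 1 × 419 = 419
  Σ(formed) = 1966 kJ
ΔH = Σ(broken) − Σ(formed) = 1858 − 1966 = −108 kJ

ΔH ≈ −108 kJ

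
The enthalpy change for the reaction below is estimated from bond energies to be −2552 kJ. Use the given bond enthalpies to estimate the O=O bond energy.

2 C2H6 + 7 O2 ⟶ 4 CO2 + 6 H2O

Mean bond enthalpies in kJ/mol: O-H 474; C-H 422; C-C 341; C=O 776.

D(O=O) ≈ 514 kJ/mol

Let D be the O=O bond energy.
Σ(broken) = 2×341 + 12×422 + 7×D = 5746 + 7D
Σ(formed) = 8×776 + 12×474 = 11896
ΔH = Σ(broken) − Σ(formed) = (5746 + 7D) − (11896) = −6150 + 7D
Setting this equal to −2552 kJ gives 7D = 3598, so D = 514 kJ/mol.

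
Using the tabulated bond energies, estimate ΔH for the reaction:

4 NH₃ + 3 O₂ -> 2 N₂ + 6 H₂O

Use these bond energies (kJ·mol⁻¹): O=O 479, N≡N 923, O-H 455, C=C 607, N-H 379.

Bonds broken (reactants):
  N-H: 12 × 379 = 4548
  O=O: 3 × 479 = 1437
  Σ(broken) = 5985 kJ
Bonds formed (products):
  N≡N: 2 × 923 = 1846
  O-H: 12 × 455 = 5460
  Σ(formed) = 7306 kJ
ΔH = Σ(broken) − Σ(formed) = 5985 − 7306 = −1321 kJ

ΔH ≈ −1321 kJ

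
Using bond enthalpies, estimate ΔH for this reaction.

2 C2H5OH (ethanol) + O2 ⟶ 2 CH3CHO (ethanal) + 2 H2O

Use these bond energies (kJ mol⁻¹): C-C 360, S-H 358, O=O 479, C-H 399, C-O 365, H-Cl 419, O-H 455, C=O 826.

ΔH ≈ −555 kJ

Bonds broken (reactants):
  C-C: 2 × 360 = 720
  C-H: 10 × 399 = 3990
  C-O: 2 × 365 = 730
  O-H: 2 × 455 = 910
  O=O: 1 × 479 = 479
  Σ(broken) = 6829 kJ
Bonds formed (products):
  C-C: 2 × 360 = 720
  C-H: 8 × 399 = 3192
  C=O: 2 × 826 = 1652
  O-H: 4 × 455 = 1820
  Σ(formed) = 7384 kJ
ΔH = Σ(broken) − Σ(formed) = 6829 − 7384 = −555 kJ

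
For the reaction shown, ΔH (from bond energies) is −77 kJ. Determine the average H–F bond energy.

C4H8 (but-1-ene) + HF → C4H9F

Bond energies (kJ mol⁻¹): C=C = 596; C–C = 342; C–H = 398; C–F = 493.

D(H–F) ≈ 560 kJ/mol

Let D be the H–F bond energy.
Σ(broken) = 2×342 + 8×398 + 1×596 + 1×D = 4464 + D
Σ(formed) = 3×342 + 1×493 + 9×398 = 5101
ΔH = Σ(broken) − Σ(formed) = (4464 + D) − (5101) = −637 + D
Setting this equal to −77 kJ gives D = 560 kJ/mol.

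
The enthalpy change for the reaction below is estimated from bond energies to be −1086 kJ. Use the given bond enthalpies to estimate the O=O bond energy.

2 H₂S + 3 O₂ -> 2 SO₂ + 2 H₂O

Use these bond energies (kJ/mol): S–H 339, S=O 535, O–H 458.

D(O=O) ≈ 510 kJ/mol

Let D be the O=O bond energy.
Σ(broken) = 3×D + 4×339 = 1356 + 3D
Σ(formed) = 4×458 + 4×535 = 3972
ΔH = Σ(broken) − Σ(formed) = (1356 + 3D) − (3972) = −2616 + 3D
Setting this equal to −1086 kJ gives 3D = 1530, so D = 510 kJ/mol.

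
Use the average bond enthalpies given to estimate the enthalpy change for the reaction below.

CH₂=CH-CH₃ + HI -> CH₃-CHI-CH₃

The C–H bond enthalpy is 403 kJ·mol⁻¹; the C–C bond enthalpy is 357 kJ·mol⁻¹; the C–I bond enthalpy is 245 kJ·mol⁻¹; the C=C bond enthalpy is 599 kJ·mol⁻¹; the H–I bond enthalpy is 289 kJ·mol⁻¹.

ΔH ≈ −117 kJ

Bonds broken (reactants):
  C–C: 1 × 357 = 357
  C–H: 6 × 403 = 2418
  C=C: 1 × 599 = 599
  H–I: 1 × 289 = 289
  Σ(broken) = 3663 kJ
Bonds formed (products):
  C–C: 2 × 357 = 714
  C–H: 7 × 403 = 2821
  C–I: 1 × 245 = 245
  Σ(formed) = 3780 kJ
ΔH = Σ(broken) − Σ(formed) = 3663 − 3780 = −117 kJ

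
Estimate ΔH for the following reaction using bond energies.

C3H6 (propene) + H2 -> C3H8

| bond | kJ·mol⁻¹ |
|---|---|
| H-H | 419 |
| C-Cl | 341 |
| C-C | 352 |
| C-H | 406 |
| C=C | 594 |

ΔH ≈ −151 kJ

Bonds broken (reactants):
  C-C: 1 × 352 = 352
  C-H: 6 × 406 = 2436
  C=C: 1 × 594 = 594
  H-H: 1 × 419 = 419
  Σ(broken) = 3801 kJ
Bonds formed (products):
  C-C: 2 × 352 = 704
  C-H: 8 × 406 = 3248
  Σ(formed) = 3952 kJ
ΔH = Σ(broken) − Σ(formed) = 3801 − 3952 = −151 kJ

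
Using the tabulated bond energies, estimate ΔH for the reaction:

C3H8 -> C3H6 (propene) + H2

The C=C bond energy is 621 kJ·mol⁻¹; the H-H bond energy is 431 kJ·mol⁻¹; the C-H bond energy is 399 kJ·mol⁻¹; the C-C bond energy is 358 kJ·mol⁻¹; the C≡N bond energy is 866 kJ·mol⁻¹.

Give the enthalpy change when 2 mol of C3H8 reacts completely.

Bonds broken (reactants):
  C-C: 2 × 358 = 716
  C-H: 8 × 399 = 3192
  Σ(broken) = 3908 kJ
Bonds formed (products):
  C-C: 1 × 358 = 358
  C-H: 6 × 399 = 2394
  C=C: 1 × 621 = 621
  H-H: 1 × 431 = 431
  Σ(formed) = 3804 kJ
ΔH = Σ(broken) − Σ(formed) = 3908 − 3804 = +104 kJ
For 2× the reaction as written: 2 × (+104) = +208 kJ

ΔH = +208 kJ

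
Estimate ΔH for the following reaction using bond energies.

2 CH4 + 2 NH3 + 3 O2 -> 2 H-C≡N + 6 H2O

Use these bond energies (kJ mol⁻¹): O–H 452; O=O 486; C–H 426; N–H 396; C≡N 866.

Bonds broken (reactants):
  C–H: 8 × 426 = 3408
  N–H: 6 × 396 = 2376
  O=O: 3 × 486 = 1458
  Σ(broken) = 7242 kJ
Bonds formed (products):
  C≡N: 2 × 866 = 1732
  C–H: 2 × 426 = 852
  O–H: 12 × 452 = 5424
  Σ(formed) = 8008 kJ
ΔH = Σ(broken) − Σ(formed) = 7242 − 8008 = −766 kJ

ΔH ≈ −766 kJ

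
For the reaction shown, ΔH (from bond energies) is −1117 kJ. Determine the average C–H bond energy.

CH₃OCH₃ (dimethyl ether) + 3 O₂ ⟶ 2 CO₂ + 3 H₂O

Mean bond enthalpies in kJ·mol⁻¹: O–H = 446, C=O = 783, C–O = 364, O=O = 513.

D(C–H) ≈ 404 kJ/mol

Let D be the C–H bond energy.
Σ(broken) = 6×D + 2×364 + 3×513 = 2267 + 6D
Σ(formed) = 4×783 + 6×446 = 5808
ΔH = Σ(broken) − Σ(formed) = (2267 + 6D) − (5808) = −3541 + 6D
Setting this equal to −1117 kJ gives 6D = 2424, so D = 404 kJ/mol.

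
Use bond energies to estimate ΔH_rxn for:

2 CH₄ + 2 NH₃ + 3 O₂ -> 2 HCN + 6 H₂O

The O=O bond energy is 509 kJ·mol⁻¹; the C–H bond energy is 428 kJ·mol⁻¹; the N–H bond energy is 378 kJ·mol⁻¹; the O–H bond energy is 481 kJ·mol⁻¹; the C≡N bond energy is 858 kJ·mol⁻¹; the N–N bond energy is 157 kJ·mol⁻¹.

ΔH ≈ −1125 kJ

Bonds broken (reactants):
  C–H: 8 × 428 = 3424
  N–H: 6 × 378 = 2268
  O=O: 3 × 509 = 1527
  Σ(broken) = 7219 kJ
Bonds formed (products):
  C≡N: 2 × 858 = 1716
  C–H: 2 × 428 = 856
  O–H: 12 × 481 = 5772
  Σ(formed) = 8344 kJ
ΔH = Σ(broken) − Σ(formed) = 7219 − 8344 = −1125 kJ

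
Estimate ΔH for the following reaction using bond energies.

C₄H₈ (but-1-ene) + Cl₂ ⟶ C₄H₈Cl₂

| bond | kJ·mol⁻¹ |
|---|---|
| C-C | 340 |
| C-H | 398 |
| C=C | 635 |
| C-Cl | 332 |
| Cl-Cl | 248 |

Bonds broken (reactants):
  C-C: 2 × 340 = 680
  C-H: 8 × 398 = 3184
  C=C: 1 × 635 = 635
  Cl-Cl: 1 × 248 = 248
  Σ(broken) = 4747 kJ
Bonds formed (products):
  C-C: 3 × 340 = 1020
  C-Cl: 2 × 332 = 664
  C-H: 8 × 398 = 3184
  Σ(formed) = 4868 kJ
ΔH = Σ(broken) − Σ(formed) = 4747 − 4868 = −121 kJ

ΔH ≈ −121 kJ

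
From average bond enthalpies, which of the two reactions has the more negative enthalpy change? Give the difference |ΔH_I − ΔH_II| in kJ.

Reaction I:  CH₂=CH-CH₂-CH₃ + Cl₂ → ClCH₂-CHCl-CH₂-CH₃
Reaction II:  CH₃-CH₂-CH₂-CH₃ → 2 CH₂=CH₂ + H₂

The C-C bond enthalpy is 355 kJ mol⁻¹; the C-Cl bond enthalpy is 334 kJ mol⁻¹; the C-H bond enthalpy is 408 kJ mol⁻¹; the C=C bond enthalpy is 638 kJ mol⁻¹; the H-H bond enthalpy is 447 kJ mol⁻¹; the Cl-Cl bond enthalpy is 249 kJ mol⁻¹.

Reaction I, by 294 kJ

Reaction I:
  Bonds broken (reactants):
    C-C: 2 × 355 = 710
    C-H: 8 × 408 = 3264
    C=C: 1 × 638 = 638
    Cl-Cl: 1 × 249 = 249
    Σ(broken) = 4861 kJ
  Bonds formed (products):
    C-C: 3 × 355 = 1065
    C-Cl: 2 × 334 = 668
    C-H: 8 × 408 = 3264
    Σ(formed) = 4997 kJ
  ΔH_I = 4861 − 4997 = −136 kJ
Reaction II:
  Bonds broken (reactants):
    C-C: 3 × 355 = 1065
    C-H: 10 × 408 = 4080
    Σ(broken) = 5145 kJ
  Bonds formed (products):
    C-H: 8 × 408 = 3264
    C=C: 2 × 638 = 1276
    H-H: 1 × 447 = 447
    Σ(formed) = 4987 kJ
  ΔH_II = 5145 − 4987 = +158 kJ
ΔH_I − ΔH_II = −294 kJ, so reaction I has the more negative ΔH; |ΔH_I − ΔH_II| = 294 kJ.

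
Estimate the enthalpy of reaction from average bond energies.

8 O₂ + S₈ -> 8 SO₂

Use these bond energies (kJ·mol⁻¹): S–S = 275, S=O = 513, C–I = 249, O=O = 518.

ΔH ≈ −1864 kJ

Bonds broken (reactants):
  O=O: 8 × 518 = 4144
  S–S: 8 × 275 = 2200
  Σ(broken) = 6344 kJ
Bonds formed (products):
  S=O: 16 × 513 = 8208
  Σ(formed) = 8208 kJ
ΔH = Σ(broken) − Σ(formed) = 6344 − 8208 = −1864 kJ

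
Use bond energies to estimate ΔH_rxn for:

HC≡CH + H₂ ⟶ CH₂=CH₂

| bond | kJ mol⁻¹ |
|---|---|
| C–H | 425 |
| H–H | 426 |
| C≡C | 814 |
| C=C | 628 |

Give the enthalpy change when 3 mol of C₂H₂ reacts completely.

Bonds broken (reactants):
  C≡C: 1 × 814 = 814
  C–H: 2 × 425 = 850
  H–H: 1 × 426 = 426
  Σ(broken) = 2090 kJ
Bonds formed (products):
  C–H: 4 × 425 = 1700
  C=C: 1 × 628 = 628
  Σ(formed) = 2328 kJ
ΔH = Σ(broken) − Σ(formed) = 2090 − 2328 = −238 kJ
For 3× the reaction as written: 3 × (−238) = −714 kJ

ΔH = −714 kJ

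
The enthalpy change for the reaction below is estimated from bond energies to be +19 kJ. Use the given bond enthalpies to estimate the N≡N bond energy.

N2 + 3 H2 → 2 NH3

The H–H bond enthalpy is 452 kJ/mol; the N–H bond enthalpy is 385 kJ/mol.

D(N≡N) ≈ 973 kJ/mol

Let D be the N≡N bond energy.
Σ(broken) = 3×452 + 1×D = 1356 + D
Σ(formed) = 6×385 = 2310
ΔH = Σ(broken) − Σ(formed) = (1356 + D) − (2310) = −954 + D
Setting this equal to +19 kJ gives D = 973 kJ/mol.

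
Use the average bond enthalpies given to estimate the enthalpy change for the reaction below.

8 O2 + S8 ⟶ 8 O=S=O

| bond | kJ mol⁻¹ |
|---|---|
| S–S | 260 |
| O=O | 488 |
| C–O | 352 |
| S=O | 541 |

Bonds broken (reactants):
  O=O: 8 × 488 = 3904
  S–S: 8 × 260 = 2080
  Σ(broken) = 5984 kJ
Bonds formed (products):
  S=O: 16 × 541 = 8656
  Σ(formed) = 8656 kJ
ΔH = Σ(broken) − Σ(formed) = 5984 − 8656 = −2672 kJ

ΔH ≈ −2672 kJ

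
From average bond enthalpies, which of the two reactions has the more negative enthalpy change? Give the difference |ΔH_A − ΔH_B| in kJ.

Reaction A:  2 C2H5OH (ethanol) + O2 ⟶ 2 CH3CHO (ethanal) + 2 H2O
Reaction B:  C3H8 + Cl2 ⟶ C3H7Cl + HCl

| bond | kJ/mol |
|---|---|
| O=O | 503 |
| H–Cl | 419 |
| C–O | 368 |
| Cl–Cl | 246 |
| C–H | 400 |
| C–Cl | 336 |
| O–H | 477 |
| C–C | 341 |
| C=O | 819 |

Reaction A, by 444 kJ

Reaction A:
  Bonds broken (reactants):
    C–C: 2 × 341 = 682
    C–H: 10 × 400 = 4000
    C–O: 2 × 368 = 736
    O–H: 2 × 477 = 954
    O=O: 1 × 503 = 503
    Σ(broken) = 6875 kJ
  Bonds formed (products):
    C–C: 2 × 341 = 682
    C–H: 8 × 400 = 3200
    C=O: 2 × 819 = 1638
    O–H: 4 × 477 = 1908
    Σ(formed) = 7428 kJ
  ΔH_A = 6875 − 7428 = −553 kJ
Reaction B:
  Bonds broken (reactants):
    C–C: 2 × 341 = 682
    C–H: 8 × 400 = 3200
    Cl–Cl: 1 × 246 = 246
    Σ(broken) = 4128 kJ
  Bonds formed (products):
    C–C: 2 × 341 = 682
    C–Cl: 1 × 336 = 336
    C–H: 7 × 400 = 2800
    H–Cl: 1 × 419 = 419
    Σ(formed) = 4237 kJ
  ΔH_B = 4128 − 4237 = −109 kJ
ΔH_A − ΔH_B = −444 kJ, so reaction A has the more negative ΔH; |ΔH_A − ΔH_B| = 444 kJ.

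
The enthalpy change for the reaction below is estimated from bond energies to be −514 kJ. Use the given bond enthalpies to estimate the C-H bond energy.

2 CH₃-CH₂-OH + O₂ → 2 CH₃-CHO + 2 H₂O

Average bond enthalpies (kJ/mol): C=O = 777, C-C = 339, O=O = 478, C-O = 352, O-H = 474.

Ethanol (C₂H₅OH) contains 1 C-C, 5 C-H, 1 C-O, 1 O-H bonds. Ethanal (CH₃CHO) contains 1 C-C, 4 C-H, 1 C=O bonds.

Let D be the C-H bond energy.
Σ(broken) = 2×339 + 10×D + 2×352 + 2×474 + 1×478 = 2808 + 10D
Σ(formed) = 2×339 + 8×D + 2×777 + 4×474 = 4128 + 8D
ΔH = Σ(broken) − Σ(formed) = (2808 + 10D) − (4128 + 8D) = −1320 + 2D
Setting this equal to −514 kJ gives 2D = 806, so D = 403 kJ/mol.

D(C-H) ≈ 403 kJ/mol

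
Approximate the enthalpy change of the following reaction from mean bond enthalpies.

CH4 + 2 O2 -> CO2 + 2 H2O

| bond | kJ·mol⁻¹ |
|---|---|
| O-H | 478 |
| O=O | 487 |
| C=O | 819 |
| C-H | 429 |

Bonds broken (reactants):
  C-H: 4 × 429 = 1716
  O=O: 2 × 487 = 974
  Σ(broken) = 2690 kJ
Bonds formed (products):
  C=O: 2 × 819 = 1638
  O-H: 4 × 478 = 1912
  Σ(formed) = 3550 kJ
ΔH = Σ(broken) − Σ(formed) = 2690 − 3550 = −860 kJ

ΔH ≈ −860 kJ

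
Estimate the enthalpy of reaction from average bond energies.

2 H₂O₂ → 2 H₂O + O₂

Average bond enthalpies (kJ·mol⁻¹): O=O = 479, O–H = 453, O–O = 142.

Bonds broken (reactants):
  O–H: 4 × 453 = 1812
  O–O: 2 × 142 = 284
  Σ(broken) = 2096 kJ
Bonds formed (products):
  O–H: 4 × 453 = 1812
  O=O: 1 × 479 = 479
  Σ(formed) = 2291 kJ
ΔH = Σ(broken) − Σ(formed) = 2096 − 2291 = −195 kJ

ΔH ≈ −195 kJ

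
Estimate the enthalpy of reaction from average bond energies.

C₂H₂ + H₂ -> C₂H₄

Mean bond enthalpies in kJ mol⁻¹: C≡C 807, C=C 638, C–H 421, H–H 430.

ΔH ≈ −243 kJ

Bonds broken (reactants):
  C≡C: 1 × 807 = 807
  C–H: 2 × 421 = 842
  H–H: 1 × 430 = 430
  Σ(broken) = 2079 kJ
Bonds formed (products):
  C–H: 4 × 421 = 1684
  C=C: 1 × 638 = 638
  Σ(formed) = 2322 kJ
ΔH = Σ(broken) − Σ(formed) = 2079 − 2322 = −243 kJ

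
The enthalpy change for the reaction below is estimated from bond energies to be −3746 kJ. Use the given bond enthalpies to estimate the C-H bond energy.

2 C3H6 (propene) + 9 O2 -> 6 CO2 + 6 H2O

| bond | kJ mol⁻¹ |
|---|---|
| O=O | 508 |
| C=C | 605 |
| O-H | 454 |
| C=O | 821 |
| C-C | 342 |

D(C-H) ≈ 424 kJ/mol

Let D be the C-H bond energy.
Σ(broken) = 2×342 + 12×D + 2×605 + 9×508 = 6466 + 12D
Σ(formed) = 12×821 + 12×454 = 15300
ΔH = Σ(broken) − Σ(formed) = (6466 + 12D) − (15300) = −8834 + 12D
Setting this equal to −3746 kJ gives 12D = 5088, so D = 424 kJ/mol.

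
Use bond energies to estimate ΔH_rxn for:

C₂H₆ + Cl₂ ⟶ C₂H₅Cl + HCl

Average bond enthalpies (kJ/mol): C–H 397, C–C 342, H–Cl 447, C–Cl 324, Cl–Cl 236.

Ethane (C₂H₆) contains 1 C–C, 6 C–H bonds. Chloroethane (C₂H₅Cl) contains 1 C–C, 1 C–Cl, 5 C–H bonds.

ΔH ≈ −138 kJ

Bonds broken (reactants):
  C–C: 1 × 342 = 342
  C–H: 6 × 397 = 2382
  Cl–Cl: 1 × 236 = 236
  Σ(broken) = 2960 kJ
Bonds formed (products):
  C–C: 1 × 342 = 342
  C–Cl: 1 × 324 = 324
  C–H: 5 × 397 = 1985
  H–Cl: 1 × 447 = 447
  Σ(formed) = 3098 kJ
ΔH = Σ(broken) − Σ(formed) = 2960 − 3098 = −138 kJ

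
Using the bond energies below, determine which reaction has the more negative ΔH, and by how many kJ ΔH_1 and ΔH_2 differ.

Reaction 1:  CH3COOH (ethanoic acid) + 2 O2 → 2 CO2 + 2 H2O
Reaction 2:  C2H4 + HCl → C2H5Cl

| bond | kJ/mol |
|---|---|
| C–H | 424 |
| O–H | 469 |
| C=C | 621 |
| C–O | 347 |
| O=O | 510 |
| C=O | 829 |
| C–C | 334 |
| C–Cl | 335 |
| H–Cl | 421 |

Reaction 1, by 870 kJ

Reaction 1:
  Bonds broken (reactants):
    C–C: 1 × 334 = 334
    C–H: 3 × 424 = 1272
    C–O: 1 × 347 = 347
    C=O: 1 × 829 = 829
    O–H: 1 × 469 = 469
    O=O: 2 × 510 = 1020
    Σ(broken) = 4271 kJ
  Bonds formed (products):
    C=O: 4 × 829 = 3316
    O–H: 4 × 469 = 1876
    Σ(formed) = 5192 kJ
  ΔH_1 = 4271 − 5192 = −921 kJ
Reaction 2:
  Bonds broken (reactants):
    C–H: 4 × 424 = 1696
    C=C: 1 × 621 = 621
    H–Cl: 1 × 421 = 421
    Σ(broken) = 2738 kJ
  Bonds formed (products):
    C–C: 1 × 334 = 334
    C–Cl: 1 × 335 = 335
    C–H: 5 × 424 = 2120
    Σ(formed) = 2789 kJ
  ΔH_2 = 2738 − 2789 = −51 kJ
ΔH_1 − ΔH_2 = −870 kJ, so reaction 1 has the more negative ΔH; |ΔH_1 − ΔH_2| = 870 kJ.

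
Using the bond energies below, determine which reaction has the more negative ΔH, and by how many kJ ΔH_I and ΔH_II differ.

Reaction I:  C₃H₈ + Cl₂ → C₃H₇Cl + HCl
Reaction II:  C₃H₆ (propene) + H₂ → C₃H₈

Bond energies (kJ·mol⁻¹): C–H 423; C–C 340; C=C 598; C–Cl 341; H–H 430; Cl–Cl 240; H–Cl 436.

Reaction I:
  Bonds broken (reactants):
    C–C: 2 × 340 = 680
    C–H: 8 × 423 = 3384
    Cl–Cl: 1 × 240 = 240
    Σ(broken) = 4304 kJ
  Bonds formed (products):
    C–C: 2 × 340 = 680
    C–Cl: 1 × 341 = 341
    C–H: 7 × 423 = 2961
    H–Cl: 1 × 436 = 436
    Σ(formed) = 4418 kJ
  ΔH_I = 4304 − 4418 = −114 kJ
Reaction II:
  Bonds broken (reactants):
    C–C: 1 × 340 = 340
    C–H: 6 × 423 = 2538
    C=C: 1 × 598 = 598
    H–H: 1 × 430 = 430
    Σ(broken) = 3906 kJ
  Bonds formed (products):
    C–C: 2 × 340 = 680
    C–H: 8 × 423 = 3384
    Σ(formed) = 4064 kJ
  ΔH_II = 3906 − 4064 = −158 kJ
ΔH_I − ΔH_II = +44 kJ, so reaction II has the more negative ΔH; |ΔH_I − ΔH_II| = 44 kJ.

Reaction II, by 44 kJ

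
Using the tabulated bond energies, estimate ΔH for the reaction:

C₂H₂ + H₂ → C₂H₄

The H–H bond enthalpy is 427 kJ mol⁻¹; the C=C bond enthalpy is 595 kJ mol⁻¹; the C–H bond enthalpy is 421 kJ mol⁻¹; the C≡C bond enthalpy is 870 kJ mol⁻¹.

Bonds broken (reactants):
  C≡C: 1 × 870 = 870
  C–H: 2 × 421 = 842
  H–H: 1 × 427 = 427
  Σ(broken) = 2139 kJ
Bonds formed (products):
  C–H: 4 × 421 = 1684
  C=C: 1 × 595 = 595
  Σ(formed) = 2279 kJ
ΔH = Σ(broken) − Σ(formed) = 2139 − 2279 = −140 kJ

ΔH ≈ −140 kJ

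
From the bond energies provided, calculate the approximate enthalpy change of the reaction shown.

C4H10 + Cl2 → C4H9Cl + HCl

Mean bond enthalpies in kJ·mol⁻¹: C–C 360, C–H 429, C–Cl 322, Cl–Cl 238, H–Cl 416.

ΔH ≈ −71 kJ

Bonds broken (reactants):
  C–C: 3 × 360 = 1080
  C–H: 10 × 429 = 4290
  Cl–Cl: 1 × 238 = 238
  Σ(broken) = 5608 kJ
Bonds formed (products):
  C–C: 3 × 360 = 1080
  C–Cl: 1 × 322 = 322
  C–H: 9 × 429 = 3861
  H–Cl: 1 × 416 = 416
  Σ(formed) = 5679 kJ
ΔH = Σ(broken) − Σ(formed) = 5608 − 5679 = −71 kJ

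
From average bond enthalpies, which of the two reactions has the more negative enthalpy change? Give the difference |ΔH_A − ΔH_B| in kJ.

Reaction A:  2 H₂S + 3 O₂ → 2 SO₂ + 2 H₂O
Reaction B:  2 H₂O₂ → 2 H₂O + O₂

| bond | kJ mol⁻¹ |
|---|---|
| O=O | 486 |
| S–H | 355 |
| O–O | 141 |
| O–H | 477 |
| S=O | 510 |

Reaction A, by 866 kJ

Reaction A:
  Bonds broken (reactants):
    O=O: 3 × 486 = 1458
    S–H: 4 × 355 = 1420
    Σ(broken) = 2878 kJ
  Bonds formed (products):
    O–H: 4 × 477 = 1908
    S=O: 4 × 510 = 2040
    Σ(formed) = 3948 kJ
  ΔH_A = 2878 − 3948 = −1070 kJ
Reaction B:
  Bonds broken (reactants):
    O–H: 4 × 477 = 1908
    O–O: 2 × 141 = 282
    Σ(broken) = 2190 kJ
  Bonds formed (products):
    O–H: 4 × 477 = 1908
    O=O: 1 × 486 = 486
    Σ(formed) = 2394 kJ
  ΔH_B = 2190 − 2394 = −204 kJ
ΔH_A − ΔH_B = −866 kJ, so reaction A has the more negative ΔH; |ΔH_A − ΔH_B| = 866 kJ.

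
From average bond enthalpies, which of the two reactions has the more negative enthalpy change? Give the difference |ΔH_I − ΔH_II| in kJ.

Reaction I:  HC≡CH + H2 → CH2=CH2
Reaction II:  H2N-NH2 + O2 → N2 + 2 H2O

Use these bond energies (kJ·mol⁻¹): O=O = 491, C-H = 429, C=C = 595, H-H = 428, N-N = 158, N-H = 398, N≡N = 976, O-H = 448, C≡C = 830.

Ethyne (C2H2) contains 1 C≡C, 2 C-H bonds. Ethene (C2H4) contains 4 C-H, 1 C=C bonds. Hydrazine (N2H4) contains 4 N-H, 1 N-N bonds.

Reaction I:
  Bonds broken (reactants):
    C≡C: 1 × 830 = 830
    C-H: 2 × 429 = 858
    H-H: 1 × 428 = 428
    Σ(broken) = 2116 kJ
  Bonds formed (products):
    C-H: 4 × 429 = 1716
    C=C: 1 × 595 = 595
    Σ(formed) = 2311 kJ
  ΔH_I = 2116 − 2311 = −195 kJ
Reaction II:
  Bonds broken (reactants):
    N-H: 4 × 398 = 1592
    N-N: 1 × 158 = 158
    O=O: 1 × 491 = 491
    Σ(broken) = 2241 kJ
  Bonds formed (products):
    N≡N: 1 × 976 = 976
    O-H: 4 × 448 = 1792
    Σ(formed) = 2768 kJ
  ΔH_II = 2241 − 2768 = −527 kJ
ΔH_I − ΔH_II = +332 kJ, so reaction II has the more negative ΔH; |ΔH_I − ΔH_II| = 332 kJ.

Reaction II, by 332 kJ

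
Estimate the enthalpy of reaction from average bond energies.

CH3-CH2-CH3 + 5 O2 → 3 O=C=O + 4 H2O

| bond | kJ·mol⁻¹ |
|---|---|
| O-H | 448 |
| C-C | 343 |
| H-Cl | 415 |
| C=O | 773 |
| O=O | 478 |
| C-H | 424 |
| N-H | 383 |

ΔH ≈ −1754 kJ

Bonds broken (reactants):
  C-C: 2 × 343 = 686
  C-H: 8 × 424 = 3392
  O=O: 5 × 478 = 2390
  Σ(broken) = 6468 kJ
Bonds formed (products):
  C=O: 6 × 773 = 4638
  O-H: 8 × 448 = 3584
  Σ(formed) = 8222 kJ
ΔH = Σ(broken) − Σ(formed) = 6468 − 8222 = −1754 kJ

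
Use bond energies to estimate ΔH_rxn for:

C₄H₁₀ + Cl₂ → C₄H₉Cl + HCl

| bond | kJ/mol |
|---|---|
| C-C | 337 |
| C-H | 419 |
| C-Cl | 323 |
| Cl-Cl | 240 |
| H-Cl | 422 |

ΔH ≈ −86 kJ

Bonds broken (reactants):
  C-C: 3 × 337 = 1011
  C-H: 10 × 419 = 4190
  Cl-Cl: 1 × 240 = 240
  Σ(broken) = 5441 kJ
Bonds formed (products):
  C-C: 3 × 337 = 1011
  C-Cl: 1 × 323 = 323
  C-H: 9 × 419 = 3771
  H-Cl: 1 × 422 = 422
  Σ(formed) = 5527 kJ
ΔH = Σ(broken) − Σ(formed) = 5441 − 5527 = −86 kJ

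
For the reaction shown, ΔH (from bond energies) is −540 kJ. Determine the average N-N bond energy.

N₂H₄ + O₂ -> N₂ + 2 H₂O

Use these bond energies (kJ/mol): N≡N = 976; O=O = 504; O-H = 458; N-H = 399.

D(N-N) ≈ 168 kJ/mol

Let D be the N-N bond energy.
Σ(broken) = 4×399 + 1×D + 1×504 = 2100 + D
Σ(formed) = 1×976 + 4×458 = 2808
ΔH = Σ(broken) − Σ(formed) = (2100 + D) − (2808) = −708 + D
Setting this equal to −540 kJ gives D = 168 kJ/mol.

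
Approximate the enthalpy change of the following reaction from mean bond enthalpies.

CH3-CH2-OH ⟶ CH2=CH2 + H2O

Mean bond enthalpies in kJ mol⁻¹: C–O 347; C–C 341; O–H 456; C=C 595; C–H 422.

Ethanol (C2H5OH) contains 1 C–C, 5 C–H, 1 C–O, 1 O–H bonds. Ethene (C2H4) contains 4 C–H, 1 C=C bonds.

Bonds broken (reactants):
  C–C: 1 × 341 = 341
  C–H: 5 × 422 = 2110
  C–O: 1 × 347 = 347
  O–H: 1 × 456 = 456
  Σ(broken) = 3254 kJ
Bonds formed (products):
  C–H: 4 × 422 = 1688
  C=C: 1 × 595 = 595
  O–H: 2 × 456 = 912
  Σ(formed) = 3195 kJ
ΔH = Σ(broken) − Σ(formed) = 3254 − 3195 = +59 kJ

ΔH ≈ +59 kJ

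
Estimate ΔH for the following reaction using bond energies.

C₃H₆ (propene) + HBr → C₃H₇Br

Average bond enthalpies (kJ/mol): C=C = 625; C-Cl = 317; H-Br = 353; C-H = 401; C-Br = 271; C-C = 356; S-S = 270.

Bonds broken (reactants):
  C-C: 1 × 356 = 356
  C-H: 6 × 401 = 2406
  C=C: 1 × 625 = 625
  H-Br: 1 × 353 = 353
  Σ(broken) = 3740 kJ
Bonds formed (products):
  C-Br: 1 × 271 = 271
  C-C: 2 × 356 = 712
  C-H: 7 × 401 = 2807
  Σ(formed) = 3790 kJ
ΔH = Σ(broken) − Σ(formed) = 3740 − 3790 = −50 kJ

ΔH ≈ −50 kJ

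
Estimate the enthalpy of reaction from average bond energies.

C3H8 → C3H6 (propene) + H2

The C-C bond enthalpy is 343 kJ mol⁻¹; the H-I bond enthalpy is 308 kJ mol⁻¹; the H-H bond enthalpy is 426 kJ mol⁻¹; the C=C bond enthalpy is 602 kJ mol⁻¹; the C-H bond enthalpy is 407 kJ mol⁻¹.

Bonds broken (reactants):
  C-C: 2 × 343 = 686
  C-H: 8 × 407 = 3256
  Σ(broken) = 3942 kJ
Bonds formed (products):
  C-C: 1 × 343 = 343
  C-H: 6 × 407 = 2442
  C=C: 1 × 602 = 602
  H-H: 1 × 426 = 426
  Σ(formed) = 3813 kJ
ΔH = Σ(broken) − Σ(formed) = 3942 − 3813 = +129 kJ

ΔH ≈ +129 kJ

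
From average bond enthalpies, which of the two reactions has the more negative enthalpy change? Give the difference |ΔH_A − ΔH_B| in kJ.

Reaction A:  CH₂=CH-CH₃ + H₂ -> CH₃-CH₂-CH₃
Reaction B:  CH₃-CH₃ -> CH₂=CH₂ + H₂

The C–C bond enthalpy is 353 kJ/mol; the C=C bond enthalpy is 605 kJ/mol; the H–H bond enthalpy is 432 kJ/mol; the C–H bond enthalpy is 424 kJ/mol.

Reaction A:
  Bonds broken (reactants):
    C–C: 1 × 353 = 353
    C–H: 6 × 424 = 2544
    C=C: 1 × 605 = 605
    H–H: 1 × 432 = 432
    Σ(broken) = 3934 kJ
  Bonds formed (products):
    C–C: 2 × 353 = 706
    C–H: 8 × 424 = 3392
    Σ(formed) = 4098 kJ
  ΔH_A = 3934 − 4098 = −164 kJ
Reaction B:
  Bonds broken (reactants):
    C–C: 1 × 353 = 353
    C–H: 6 × 424 = 2544
    Σ(broken) = 2897 kJ
  Bonds formed (products):
    C–H: 4 × 424 = 1696
    C=C: 1 × 605 = 605
    H–H: 1 × 432 = 432
    Σ(formed) = 2733 kJ
  ΔH_B = 2897 − 2733 = +164 kJ
ΔH_A − ΔH_B = −328 kJ, so reaction A has the more negative ΔH; |ΔH_A − ΔH_B| = 328 kJ.

Reaction A, by 328 kJ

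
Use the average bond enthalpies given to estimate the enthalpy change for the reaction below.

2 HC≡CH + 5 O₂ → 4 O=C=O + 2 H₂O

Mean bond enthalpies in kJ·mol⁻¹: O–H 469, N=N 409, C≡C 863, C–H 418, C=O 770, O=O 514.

ΔH ≈ −2068 kJ

Bonds broken (reactants):
  C≡C: 2 × 863 = 1726
  C–H: 4 × 418 = 1672
  O=O: 5 × 514 = 2570
  Σ(broken) = 5968 kJ
Bonds formed (products):
  C=O: 8 × 770 = 6160
  O–H: 4 × 469 = 1876
  Σ(formed) = 8036 kJ
ΔH = Σ(broken) − Σ(formed) = 5968 − 8036 = −2068 kJ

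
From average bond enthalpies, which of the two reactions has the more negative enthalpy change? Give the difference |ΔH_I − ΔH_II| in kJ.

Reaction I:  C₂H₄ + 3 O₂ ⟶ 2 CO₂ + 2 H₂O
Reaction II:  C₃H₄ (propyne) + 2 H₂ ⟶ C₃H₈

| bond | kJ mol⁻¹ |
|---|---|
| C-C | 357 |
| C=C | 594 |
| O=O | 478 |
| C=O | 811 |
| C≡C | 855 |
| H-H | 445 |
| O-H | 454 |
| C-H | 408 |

Reaction I, by 1156 kJ

Reaction I:
  Bonds broken (reactants):
    C-H: 4 × 408 = 1632
    C=C: 1 × 594 = 594
    O=O: 3 × 478 = 1434
    Σ(broken) = 3660 kJ
  Bonds formed (products):
    C=O: 4 × 811 = 3244
    O-H: 4 × 454 = 1816
    Σ(formed) = 5060 kJ
  ΔH_I = 3660 − 5060 = −1400 kJ
Reaction II:
  Bonds broken (reactants):
    C≡C: 1 × 855 = 855
    C-C: 1 × 357 = 357
    C-H: 4 × 408 = 1632
    H-H: 2 × 445 = 890
    Σ(broken) = 3734 kJ
  Bonds formed (products):
    C-C: 2 × 357 = 714
    C-H: 8 × 408 = 3264
    Σ(formed) = 3978 kJ
  ΔH_II = 3734 − 3978 = −244 kJ
ΔH_I − ΔH_II = −1156 kJ, so reaction I has the more negative ΔH; |ΔH_I − ΔH_II| = 1156 kJ.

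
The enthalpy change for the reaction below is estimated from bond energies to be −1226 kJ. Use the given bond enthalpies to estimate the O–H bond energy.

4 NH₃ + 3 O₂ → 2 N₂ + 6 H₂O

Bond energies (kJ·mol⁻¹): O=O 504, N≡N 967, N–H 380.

D(O–H) ≈ 447 kJ/mol

Let D be the O–H bond energy.
Σ(broken) = 12×380 + 3×504 = 6072
Σ(formed) = 2×967 + 12×D = 1934 + 12D
ΔH = Σ(broken) − Σ(formed) = (6072) − (1934 + 12D) = +4138 − 12D
Setting this equal to −1226 kJ gives 12D = 5364, so D = 447 kJ/mol.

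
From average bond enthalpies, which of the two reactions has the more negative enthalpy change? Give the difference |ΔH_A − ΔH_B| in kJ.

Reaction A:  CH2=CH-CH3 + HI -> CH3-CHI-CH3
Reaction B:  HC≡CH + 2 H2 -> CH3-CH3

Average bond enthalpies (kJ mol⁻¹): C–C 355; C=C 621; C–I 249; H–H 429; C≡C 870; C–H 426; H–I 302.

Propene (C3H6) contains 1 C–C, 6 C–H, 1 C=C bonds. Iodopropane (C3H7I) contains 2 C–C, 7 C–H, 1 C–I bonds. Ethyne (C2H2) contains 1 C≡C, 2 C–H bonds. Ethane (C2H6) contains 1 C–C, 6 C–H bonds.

Reaction A:
  Bonds broken (reactants):
    C–C: 1 × 355 = 355
    C–H: 6 × 426 = 2556
    C=C: 1 × 621 = 621
    H–I: 1 × 302 = 302
    Σ(broken) = 3834 kJ
  Bonds formed (products):
    C–C: 2 × 355 = 710
    C–H: 7 × 426 = 2982
    C–I: 1 × 249 = 249
    Σ(formed) = 3941 kJ
  ΔH_A = 3834 − 3941 = −107 kJ
Reaction B:
  Bonds broken (reactants):
    C≡C: 1 × 870 = 870
    C–H: 2 × 426 = 852
    H–H: 2 × 429 = 858
    Σ(broken) = 2580 kJ
  Bonds formed (products):
    C–C: 1 × 355 = 355
    C–H: 6 × 426 = 2556
    Σ(formed) = 2911 kJ
  ΔH_B = 2580 − 2911 = −331 kJ
ΔH_A − ΔH_B = +224 kJ, so reaction B has the more negative ΔH; |ΔH_A − ΔH_B| = 224 kJ.

Reaction B, by 224 kJ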